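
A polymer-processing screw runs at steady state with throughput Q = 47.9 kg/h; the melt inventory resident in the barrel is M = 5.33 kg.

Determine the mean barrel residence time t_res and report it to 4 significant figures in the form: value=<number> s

value=400.6 s

Convert throughput: Q = 47.9 kg/h = 47.9/3600 = 0.0133056 kg/s
Mean residence time: t_res = M/Q_s = 5.33 kg / 0.0133056 kg/s = 400.585 s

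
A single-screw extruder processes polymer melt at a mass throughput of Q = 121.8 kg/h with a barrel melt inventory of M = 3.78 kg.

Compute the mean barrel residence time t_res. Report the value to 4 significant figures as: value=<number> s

Convert throughput: Q = 121.8 kg/h = 121.8/3600 = 0.0338333 kg/s
t_res = M / Q_s = 3.78 / 0.0338333 = 111.724 s

value=111.7 s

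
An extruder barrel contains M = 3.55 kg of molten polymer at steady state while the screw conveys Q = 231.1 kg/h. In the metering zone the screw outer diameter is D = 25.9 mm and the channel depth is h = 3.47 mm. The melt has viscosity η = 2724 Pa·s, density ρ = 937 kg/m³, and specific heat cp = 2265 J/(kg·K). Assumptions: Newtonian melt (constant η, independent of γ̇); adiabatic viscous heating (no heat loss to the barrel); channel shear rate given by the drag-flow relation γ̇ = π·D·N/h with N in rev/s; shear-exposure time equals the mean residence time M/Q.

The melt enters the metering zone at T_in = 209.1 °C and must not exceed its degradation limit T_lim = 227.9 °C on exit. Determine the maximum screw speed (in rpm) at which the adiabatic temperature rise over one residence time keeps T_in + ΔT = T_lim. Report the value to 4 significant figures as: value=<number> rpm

Q_s = Q / 3600 = 231.1 / 3600 = 0.0641944 kg/s
Mean residence time: t_res = M/Q_s = 3.55 kg / 0.0641944 kg/s = 55.3007 s
Convert to metres: D = 0.0259 m, h = 0.00347 m
ΔT_a = T_lim − T_in = 227.9 − 209.1 = 18.8 K
γ̇_max² = ΔT_a·ρ·cp / (η·t_res) = [18.8 × 937 × 2265] / [2724 × 55.3007] = 264.867 s⁻²
γ̇_max = sqrt(264.867) = 16.2747 s⁻¹
N_max = γ̇_max h / (πD) = 16.2747·0.00347/(π·0.0259) = 0.694055 rev/s → ×60 = 41.6433 rpm

value=41.64 rpm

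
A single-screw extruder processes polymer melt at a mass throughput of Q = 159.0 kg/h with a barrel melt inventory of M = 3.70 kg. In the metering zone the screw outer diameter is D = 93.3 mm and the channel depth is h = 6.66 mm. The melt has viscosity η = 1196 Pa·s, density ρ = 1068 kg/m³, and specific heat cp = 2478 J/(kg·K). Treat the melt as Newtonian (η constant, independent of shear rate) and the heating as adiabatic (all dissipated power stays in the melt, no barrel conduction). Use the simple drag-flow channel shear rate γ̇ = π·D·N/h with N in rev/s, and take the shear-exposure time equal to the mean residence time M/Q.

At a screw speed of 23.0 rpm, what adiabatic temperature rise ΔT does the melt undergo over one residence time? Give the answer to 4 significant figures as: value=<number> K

Q_s = Q / 3600 = 159.0 / 3600 = 0.0441667 kg/s
t_res = M / Q_s = 3.70 ÷ 0.0441667 = 83.7736 s
Convert to SI: D = 0.0933 m, h = 0.00666 m, N = 23.0/60 = 0.383333 rev/s
Shear rate: γ̇ = πDN/h = π·0.0933·0.383333/0.00666 = 16.8707 s⁻¹
Adiabatic rise: ΔT = η γ̇² t_res / (ρ cp) = 1196·(16.8707)²·83.7736 / (1068·2478) = 10.7754 K

value=10.78 K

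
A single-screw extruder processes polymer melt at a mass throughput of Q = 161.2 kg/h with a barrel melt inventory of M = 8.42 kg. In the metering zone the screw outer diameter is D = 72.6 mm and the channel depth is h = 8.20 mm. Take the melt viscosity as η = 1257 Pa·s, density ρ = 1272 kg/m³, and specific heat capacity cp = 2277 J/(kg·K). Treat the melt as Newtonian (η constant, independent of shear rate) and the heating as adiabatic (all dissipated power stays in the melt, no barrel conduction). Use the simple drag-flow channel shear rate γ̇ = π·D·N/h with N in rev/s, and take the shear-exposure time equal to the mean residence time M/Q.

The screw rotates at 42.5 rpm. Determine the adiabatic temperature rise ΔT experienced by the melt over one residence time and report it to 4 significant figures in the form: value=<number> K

value=31.68 K

Throughput in SI: Q_s = 161.2 kg/h ÷ 3600 s/h = 0.0447778 kg/s
Mean residence time: t_res = M/Q_s = 8.42 kg / 0.0447778 kg/s = 188.04 s
Convert to SI: D = 0.0726 m, h = 0.0082 m, N = 42.5/60 = 0.708333 rev/s
γ̇ = π·D·N / h = π · 0.0726 · 0.708333 / 0.0082 = 19.702 s⁻¹
Adiabatic rise: ΔT = η γ̇² t_res / (ρ cp) = 1257·(19.702)²·188.04 / (1272·2277) = 31.6778 K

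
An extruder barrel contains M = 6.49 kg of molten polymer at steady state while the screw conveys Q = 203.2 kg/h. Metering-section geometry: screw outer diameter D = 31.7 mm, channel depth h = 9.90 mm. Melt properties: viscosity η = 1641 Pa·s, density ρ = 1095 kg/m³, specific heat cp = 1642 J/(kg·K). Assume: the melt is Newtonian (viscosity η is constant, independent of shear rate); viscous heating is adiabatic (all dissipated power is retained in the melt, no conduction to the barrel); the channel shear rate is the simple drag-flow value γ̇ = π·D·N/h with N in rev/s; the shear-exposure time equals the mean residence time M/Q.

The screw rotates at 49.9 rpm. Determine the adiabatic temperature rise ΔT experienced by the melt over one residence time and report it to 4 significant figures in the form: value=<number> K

value=7.345 K

Q_s = Q / 3600 = 203.2 / 3600 = 0.0564444 kg/s
t_res = M / Q_s = 6.49 ÷ 0.0564444 = 114.98 s
Convert to SI: D = 0.0317 m, h = 0.0099 m, N = 49.9/60 = 0.831667 rev/s
γ̇ = π D N / h = (π)(0.0317)(0.831667) / 0.0099 = 8.3661 s⁻¹
ΔT = η·γ̇²·t_res/(ρ·cp) = [1641 × 8.3661² × 114.98] / [1095 × 1642] = 7.34499 K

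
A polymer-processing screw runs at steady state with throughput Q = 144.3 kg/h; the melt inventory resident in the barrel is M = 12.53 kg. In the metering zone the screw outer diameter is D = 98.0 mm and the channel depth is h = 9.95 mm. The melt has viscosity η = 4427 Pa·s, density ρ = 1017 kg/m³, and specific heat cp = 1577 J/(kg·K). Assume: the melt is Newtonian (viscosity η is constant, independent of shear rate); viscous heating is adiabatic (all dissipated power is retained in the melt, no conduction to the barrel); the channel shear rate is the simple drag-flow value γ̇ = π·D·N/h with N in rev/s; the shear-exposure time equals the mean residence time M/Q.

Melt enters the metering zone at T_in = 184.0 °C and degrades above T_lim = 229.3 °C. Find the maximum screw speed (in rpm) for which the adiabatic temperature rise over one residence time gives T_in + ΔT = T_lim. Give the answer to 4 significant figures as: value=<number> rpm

Throughput in SI: Q_s = 144.3 kg/h ÷ 3600 s/h = 0.0400833 kg/s
Mean residence time: t_res = M/Q_s = 12.53 kg / 0.0400833 kg/s = 312.599 s
D = 98.0 mm = 0.098 m;  h = 9.95 mm = 0.00995 m
ΔT_a = T_lim − T_in = 229.3 − 184.0 = 45.3 K
γ̇_max² = ΔT_a·ρ·cp / (η·t_res) = [45.3 × 1017 × 1577] / [4427 × 312.599] = 52.4994 s⁻²
Take the square root: γ̇_max = √(52.4994) = 7.24564 s⁻¹
N_max = γ̇_max h / (πD) = 7.24564·0.00995/(π·0.098) = 0.234166 rev/s → ×60 = 14.05 rpm

value=14.05 rpm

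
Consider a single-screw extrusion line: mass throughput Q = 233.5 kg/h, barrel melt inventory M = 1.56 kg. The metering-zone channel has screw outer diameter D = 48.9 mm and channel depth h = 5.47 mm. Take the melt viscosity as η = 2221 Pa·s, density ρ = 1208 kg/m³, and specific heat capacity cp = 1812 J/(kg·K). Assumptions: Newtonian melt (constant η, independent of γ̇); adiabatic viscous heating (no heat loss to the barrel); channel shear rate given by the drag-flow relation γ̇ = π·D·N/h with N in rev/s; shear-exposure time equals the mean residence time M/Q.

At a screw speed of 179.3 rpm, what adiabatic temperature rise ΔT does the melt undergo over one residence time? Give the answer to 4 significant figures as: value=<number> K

value=171.9 K

Q_s = Q / 3600 = 233.5 / 3600 = 0.0648611 kg/s
Mean residence time: t_res = M/Q_s = 1.56 kg / 0.0648611 kg/s = 24.0514 s
D = 48.9 mm = 0.0489 m;  h = 5.47 mm = 0.00547 m;  N = 179.3 rpm / 60 = 2.98833 rev/s
γ̇ = π·D·N / h = π · 0.0489 · 2.98833 / 0.00547 = 83.9268 s⁻¹
ΔT = η·γ̇²·t_res/(ρ·cp) = [2221 × 83.9268² × 24.0514] / [1208 × 1812] = 171.896 K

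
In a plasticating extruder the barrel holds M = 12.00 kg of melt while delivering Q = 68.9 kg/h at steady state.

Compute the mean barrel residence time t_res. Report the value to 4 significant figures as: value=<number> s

value=627.0 s

Q_s = Q / 3600 = 68.9 / 3600 = 0.0191389 kg/s
Mean residence time: t_res = M/Q_s = 12.00 kg / 0.0191389 kg/s = 626.996 s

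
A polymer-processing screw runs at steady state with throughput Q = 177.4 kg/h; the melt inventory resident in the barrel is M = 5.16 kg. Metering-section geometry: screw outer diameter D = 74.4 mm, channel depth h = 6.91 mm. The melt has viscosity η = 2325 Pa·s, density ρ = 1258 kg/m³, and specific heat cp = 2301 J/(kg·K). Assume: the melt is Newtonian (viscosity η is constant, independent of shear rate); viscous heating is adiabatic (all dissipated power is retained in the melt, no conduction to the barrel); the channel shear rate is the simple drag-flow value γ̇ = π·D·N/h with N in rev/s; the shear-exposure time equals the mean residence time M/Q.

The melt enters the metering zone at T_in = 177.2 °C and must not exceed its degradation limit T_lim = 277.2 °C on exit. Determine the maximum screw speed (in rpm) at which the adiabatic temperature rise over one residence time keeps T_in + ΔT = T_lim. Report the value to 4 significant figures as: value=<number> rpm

value=61.16 rpm

Convert throughput: Q = 177.4 kg/h = 177.4/3600 = 0.0492778 kg/s
t_res = M / Q_s = 5.16 ÷ 0.0492778 = 104.713 s
Geometry in SI: D = 74.4 mm → 0.0744 m, h = 6.91 mm → 0.00691 m
ΔT_a = T_lim − T_in = 277.2 °C − 177.2 °C = 100 K
Invert ΔT = ηγ̇²t_res/(ρcp) for γ̇: γ̇_max² = ΔT_a ρ cp / (η t_res) = 100·1258·2301 / (2325·104.713) = 1188.98 s⁻²
γ̇_max = √1188.98 = 34.4816 s⁻¹
N_max = γ̇_max h / (πD) = 34.4816·0.00691/(π·0.0744) = 1.0194 rev/s → ×60 = 61.1638 rpm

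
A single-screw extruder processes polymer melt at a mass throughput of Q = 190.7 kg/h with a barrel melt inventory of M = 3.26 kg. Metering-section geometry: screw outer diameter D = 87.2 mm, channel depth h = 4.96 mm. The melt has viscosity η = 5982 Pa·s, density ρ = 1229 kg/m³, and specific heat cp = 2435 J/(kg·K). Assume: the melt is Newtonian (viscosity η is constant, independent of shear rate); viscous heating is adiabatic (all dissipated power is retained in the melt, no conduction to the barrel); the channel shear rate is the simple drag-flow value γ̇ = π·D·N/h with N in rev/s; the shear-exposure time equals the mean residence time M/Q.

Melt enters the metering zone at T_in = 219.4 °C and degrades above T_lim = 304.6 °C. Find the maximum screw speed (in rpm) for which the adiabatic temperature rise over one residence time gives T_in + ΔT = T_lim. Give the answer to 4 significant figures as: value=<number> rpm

Throughput in SI: Q_s = 190.7 kg/h ÷ 3600 s/h = 0.0529722 kg/s
t_res = M / Q_s = 3.26 ÷ 0.0529722 = 61.5417 s
Geometry in SI: D = 87.2 mm → 0.0872 m, h = 4.96 mm → 0.00496 m
ΔT_a = T_lim − T_in = 304.6 °C − 219.4 °C = 85.2 K
γ̇_max² = ΔT_a·ρ·cp/(η·t_res) = 85.2·1229·2435/(5982·61.5417) = 692.587 s⁻²
γ̇_max = √692.587 = 26.3171 s⁻¹
Solve γ̇ = πDN/h for N: N_max = γ̇_max·h/(π·D) = 26.3171 × 0.00496 / (π × 0.0872) = 0.476489 rev/s = 28.5893 rpm

value=28.59 rpm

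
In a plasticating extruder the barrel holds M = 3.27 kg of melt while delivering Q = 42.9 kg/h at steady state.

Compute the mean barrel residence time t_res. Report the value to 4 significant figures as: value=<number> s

Convert throughput: Q = 42.9 kg/h = 42.9/3600 = 0.0119167 kg/s
Mean residence time: t_res = M/Q_s = 3.27 kg / 0.0119167 kg/s = 274.406 s

value=274.4 s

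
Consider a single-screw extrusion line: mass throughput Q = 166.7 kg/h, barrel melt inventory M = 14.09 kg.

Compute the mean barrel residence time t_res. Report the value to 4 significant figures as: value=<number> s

Convert throughput: Q = 166.7 kg/h = 166.7/3600 = 0.0463056 kg/s
Mean residence time: t_res = M/Q_s = 14.09 kg / 0.0463056 kg/s = 304.283 s

value=304.3 s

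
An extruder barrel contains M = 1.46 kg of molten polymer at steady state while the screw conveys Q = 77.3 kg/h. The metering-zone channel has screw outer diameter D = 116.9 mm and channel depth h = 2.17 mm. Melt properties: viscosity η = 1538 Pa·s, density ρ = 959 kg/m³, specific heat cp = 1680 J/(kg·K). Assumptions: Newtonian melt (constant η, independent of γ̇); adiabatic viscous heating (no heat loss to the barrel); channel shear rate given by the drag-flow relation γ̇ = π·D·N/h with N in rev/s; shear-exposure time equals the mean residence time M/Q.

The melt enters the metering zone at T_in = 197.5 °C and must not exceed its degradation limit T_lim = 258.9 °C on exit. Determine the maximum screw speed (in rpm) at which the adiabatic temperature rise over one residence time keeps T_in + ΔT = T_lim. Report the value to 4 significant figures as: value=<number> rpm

value=10.90 rpm

Q_s = Q / 3600 = 77.3 / 3600 = 0.0214722 kg/s
Mean residence time: t_res = M/Q_s = 1.46 kg / 0.0214722 kg/s = 67.9948 s
Geometry in SI: D = 116.9 mm → 0.1169 m, h = 2.17 mm → 0.00217 m
ΔT_a = T_lim − T_in = 258.9 °C − 197.5 °C = 61.4 K
Invert ΔT = ηγ̇²t_res/(ρcp) for γ̇: γ̇_max² = ΔT_a ρ cp / (η t_res) = 61.4·959·1680 / (1538·67.9948) = 945.941 s⁻²
γ̇_max = sqrt(945.941) = 30.7562 s⁻¹
Solve γ̇ = πDN/h for N: N_max = γ̇_max·h/(π·D) = 30.7562 × 0.00217 / (π × 0.1169) = 0.18173 rev/s = 10.9038 rpm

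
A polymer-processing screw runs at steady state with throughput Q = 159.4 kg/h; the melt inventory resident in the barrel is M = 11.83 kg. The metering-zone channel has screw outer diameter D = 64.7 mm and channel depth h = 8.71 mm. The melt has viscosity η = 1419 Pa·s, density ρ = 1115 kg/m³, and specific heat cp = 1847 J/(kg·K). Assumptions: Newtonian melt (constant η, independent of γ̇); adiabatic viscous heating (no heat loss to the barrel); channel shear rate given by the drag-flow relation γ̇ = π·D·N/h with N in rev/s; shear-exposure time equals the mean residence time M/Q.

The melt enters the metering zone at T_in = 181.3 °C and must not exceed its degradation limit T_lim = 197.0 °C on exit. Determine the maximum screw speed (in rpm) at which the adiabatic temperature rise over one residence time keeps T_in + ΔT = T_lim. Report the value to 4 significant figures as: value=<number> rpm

value=23.74 rpm

Throughput in SI: Q_s = 159.4 kg/h ÷ 3600 s/h = 0.0442778 kg/s
Mean residence time: t_res = M/Q_s = 11.83 kg / 0.0442778 kg/s = 267.177 s
Convert to metres: D = 0.0647 m, h = 0.00871 m
ΔT_a = T_lim − T_in = 197.0 °C − 181.3 °C = 15.7 K
Invert ΔT = ηγ̇²t_res/(ρcp) for γ̇: γ̇_max² = ΔT_a ρ cp / (η t_res) = 15.7·1115·1847 / (1419·267.177) = 85.2825 s⁻²
γ̇_max = √85.2825 = 9.23485 s⁻¹
N_max = γ̇_max·h / (π·D) = 9.23485 · 0.00871 / (π · 0.0647) = 0.395726 rev/s = 23.7435 rpm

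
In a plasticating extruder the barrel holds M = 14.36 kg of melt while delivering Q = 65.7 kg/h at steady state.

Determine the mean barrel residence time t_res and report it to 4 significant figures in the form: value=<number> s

Convert throughput: Q = 65.7 kg/h = 65.7/3600 = 0.01825 kg/s
t_res = M / Q_s = 14.36 / 0.01825 = 786.849 s

value=786.8 s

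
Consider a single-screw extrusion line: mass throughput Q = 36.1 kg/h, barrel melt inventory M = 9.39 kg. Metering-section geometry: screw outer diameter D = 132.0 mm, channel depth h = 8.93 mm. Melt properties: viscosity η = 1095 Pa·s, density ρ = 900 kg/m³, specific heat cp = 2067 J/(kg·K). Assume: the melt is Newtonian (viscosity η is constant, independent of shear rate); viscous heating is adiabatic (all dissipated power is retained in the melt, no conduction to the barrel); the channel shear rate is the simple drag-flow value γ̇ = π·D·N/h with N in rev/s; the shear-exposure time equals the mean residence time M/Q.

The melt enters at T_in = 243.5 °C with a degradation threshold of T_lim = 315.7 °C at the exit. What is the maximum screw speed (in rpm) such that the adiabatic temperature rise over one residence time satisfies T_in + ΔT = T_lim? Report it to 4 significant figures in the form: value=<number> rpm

value=14.79 rpm

Throughput in SI: Q_s = 36.1 kg/h ÷ 3600 s/h = 0.0100278 kg/s
Mean residence time: t_res = M/Q_s = 9.39 kg / 0.0100278 kg/s = 936.399 s
D = 132.0 mm = 0.132 m;  h = 8.93 mm = 0.00893 m
ΔT_a = T_lim − T_in = 315.7 − 243.5 = 72.2 K
Invert ΔT = ηγ̇²t_res/(ρcp) for γ̇: γ̇_max² = ΔT_a ρ cp / (η t_res) = 72.2·900·2067 / (1095·936.399) = 130.992 s⁻²
γ̇_max = sqrt(130.992) = 11.4452 s⁻¹
N_max = γ̇_max·h / (π·D) = 11.4452 · 0.00893 / (π · 0.132) = 0.246462 rev/s = 14.7877 rpm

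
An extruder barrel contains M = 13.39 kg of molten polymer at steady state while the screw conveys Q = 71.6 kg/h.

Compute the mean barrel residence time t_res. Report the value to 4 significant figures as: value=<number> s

Throughput in SI: Q_s = 71.6 kg/h ÷ 3600 s/h = 0.0198889 kg/s
t_res = M / Q_s = 13.39 / 0.0198889 = 673.24 s

value=673.2 s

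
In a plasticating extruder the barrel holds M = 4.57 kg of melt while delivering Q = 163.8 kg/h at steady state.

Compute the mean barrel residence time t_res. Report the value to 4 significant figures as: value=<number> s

value=100.4 s

Throughput in SI: Q_s = 163.8 kg/h ÷ 3600 s/h = 0.0455 kg/s
Mean residence time: t_res = M/Q_s = 4.57 kg / 0.0455 kg/s = 100.44 s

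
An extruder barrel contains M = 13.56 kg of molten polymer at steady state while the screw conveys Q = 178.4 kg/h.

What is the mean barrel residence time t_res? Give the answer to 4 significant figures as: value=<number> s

Throughput in SI: Q_s = 178.4 kg/h ÷ 3600 s/h = 0.0495556 kg/s
Mean residence time: t_res = M/Q_s = 13.56 kg / 0.0495556 kg/s = 273.632 s

value=273.6 s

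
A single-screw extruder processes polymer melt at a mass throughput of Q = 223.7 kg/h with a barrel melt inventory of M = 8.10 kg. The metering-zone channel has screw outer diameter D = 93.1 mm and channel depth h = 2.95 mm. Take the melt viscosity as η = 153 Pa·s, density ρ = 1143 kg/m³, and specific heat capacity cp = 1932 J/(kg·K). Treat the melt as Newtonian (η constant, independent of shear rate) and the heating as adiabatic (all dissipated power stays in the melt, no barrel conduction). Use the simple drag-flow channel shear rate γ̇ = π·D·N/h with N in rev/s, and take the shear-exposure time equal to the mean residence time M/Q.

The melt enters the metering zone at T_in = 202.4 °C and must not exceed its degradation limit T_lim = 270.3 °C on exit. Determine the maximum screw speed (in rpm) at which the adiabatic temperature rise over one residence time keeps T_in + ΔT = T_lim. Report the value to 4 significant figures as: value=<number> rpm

Convert throughput: Q = 223.7 kg/h = 223.7/3600 = 0.0621389 kg/s
Mean residence time: t_res = M/Q_s = 8.10 kg / 0.0621389 kg/s = 130.353 s
Geometry in SI: D = 93.1 mm → 0.0931 m, h = 2.95 mm → 0.00295 m
Allowable rise: ΔT_a = T_lim − T_in = 270.3 − 202.4 = 67.9 K
Invert ΔT = ηγ̇²t_res/(ρcp) for γ̇: γ̇_max² = ΔT_a ρ cp / (η t_res) = 67.9·1143·1932 / (153·130.353) = 7518.14 s⁻²
γ̇_max = √7518.14 = 86.7072 s⁻¹
N_max = γ̇_max·h / (π·D) = 86.7072 · 0.00295 / (π · 0.0931) = 0.874536 rev/s = 52.4721 rpm

value=52.47 rpm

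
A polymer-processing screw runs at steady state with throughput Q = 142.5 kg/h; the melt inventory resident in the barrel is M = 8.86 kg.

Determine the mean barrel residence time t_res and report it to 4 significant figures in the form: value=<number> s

Convert throughput: Q = 142.5 kg/h = 142.5/3600 = 0.0395833 kg/s
t_res = M / Q_s = 8.86 / 0.0395833 = 223.832 s

value=223.8 s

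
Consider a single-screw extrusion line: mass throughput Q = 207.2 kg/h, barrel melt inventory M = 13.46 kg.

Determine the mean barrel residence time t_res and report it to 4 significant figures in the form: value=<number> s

value=233.9 s

Throughput in SI: Q_s = 207.2 kg/h ÷ 3600 s/h = 0.0575556 kg/s
Mean residence time: t_res = M/Q_s = 13.46 kg / 0.0575556 kg/s = 233.861 s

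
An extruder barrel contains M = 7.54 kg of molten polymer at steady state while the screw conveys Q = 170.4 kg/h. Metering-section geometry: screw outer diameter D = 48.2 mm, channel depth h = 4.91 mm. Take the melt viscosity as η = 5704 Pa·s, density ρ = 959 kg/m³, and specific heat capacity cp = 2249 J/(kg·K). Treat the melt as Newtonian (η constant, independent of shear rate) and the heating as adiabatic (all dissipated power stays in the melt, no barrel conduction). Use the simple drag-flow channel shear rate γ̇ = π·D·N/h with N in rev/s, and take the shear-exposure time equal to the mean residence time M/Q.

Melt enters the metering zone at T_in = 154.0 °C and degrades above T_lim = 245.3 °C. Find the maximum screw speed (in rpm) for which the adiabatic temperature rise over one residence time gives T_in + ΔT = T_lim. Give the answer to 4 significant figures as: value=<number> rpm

Convert throughput: Q = 170.4 kg/h = 170.4/3600 = 0.0473333 kg/s
t_res = M / Q_s = 7.54 ÷ 0.0473333 = 159.296 s
Geometry in SI: D = 48.2 mm → 0.0482 m, h = 4.91 mm → 0.00491 m
ΔT_a = T_lim − T_in = 245.3 °C − 154.0 °C = 91.3 K
γ̇_max² = ΔT_a·ρ·cp/(η·t_res) = 91.3·959·2249/(5704·159.296) = 216.718 s⁻²
γ̇_max = √216.718 = 14.7213 s⁻¹
Solve γ̇ = πDN/h for N: N_max = γ̇_max·h/(π·D) = 14.7213 × 0.00491 / (π × 0.0482) = 0.477345 rev/s = 28.6407 rpm

value=28.64 rpm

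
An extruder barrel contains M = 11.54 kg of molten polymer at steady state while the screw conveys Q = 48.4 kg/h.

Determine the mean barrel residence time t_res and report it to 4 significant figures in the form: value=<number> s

value=858.3 s

Q_s = Q / 3600 = 48.4 / 3600 = 0.0134444 kg/s
t_res = M / Q_s = 11.54 / 0.0134444 = 858.347 s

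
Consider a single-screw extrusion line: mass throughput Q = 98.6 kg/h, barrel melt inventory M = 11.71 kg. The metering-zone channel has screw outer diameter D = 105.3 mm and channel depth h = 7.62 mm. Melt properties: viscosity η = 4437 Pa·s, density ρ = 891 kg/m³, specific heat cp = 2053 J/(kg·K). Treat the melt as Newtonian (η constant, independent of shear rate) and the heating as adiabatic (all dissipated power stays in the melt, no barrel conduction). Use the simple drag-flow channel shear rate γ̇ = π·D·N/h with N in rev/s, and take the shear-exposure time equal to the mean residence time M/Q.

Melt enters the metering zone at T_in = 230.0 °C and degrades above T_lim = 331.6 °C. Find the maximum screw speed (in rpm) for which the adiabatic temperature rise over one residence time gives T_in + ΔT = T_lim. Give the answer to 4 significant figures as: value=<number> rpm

value=13.68 rpm

Convert throughput: Q = 98.6 kg/h = 98.6/3600 = 0.0273889 kg/s
t_res = M / Q_s = 11.71 / 0.0273889 = 427.546 s
D = 105.3 mm = 0.1053 m;  h = 7.62 mm = 0.00762 m
Allowable rise: ΔT_a = T_lim − T_in = 331.6 − 230.0 = 101.6 K
γ̇_max² = ΔT_a·ρ·cp/(η·t_res) = 101.6·891·2053/(4437·427.546) = 97.9689 s⁻²
γ̇_max = √97.9689 = 9.89793 s⁻¹
Solve γ̇ = πDN/h for N: N_max = γ̇_max·h/(π·D) = 9.89793 × 0.00762 / (π × 0.1053) = 0.227993 rev/s = 13.6796 rpm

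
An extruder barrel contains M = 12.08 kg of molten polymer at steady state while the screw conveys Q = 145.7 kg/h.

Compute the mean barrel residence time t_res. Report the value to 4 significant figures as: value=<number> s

Convert throughput: Q = 145.7 kg/h = 145.7/3600 = 0.0404722 kg/s
t_res = M / Q_s = 12.08 / 0.0404722 = 298.476 s

value=298.5 s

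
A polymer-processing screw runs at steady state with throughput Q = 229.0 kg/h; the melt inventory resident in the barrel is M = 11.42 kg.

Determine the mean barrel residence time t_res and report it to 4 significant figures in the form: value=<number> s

Q_s = Q / 3600 = 229.0 / 3600 = 0.0636111 kg/s
Mean residence time: t_res = M/Q_s = 11.42 kg / 0.0636111 kg/s = 179.528 s

value=179.5 s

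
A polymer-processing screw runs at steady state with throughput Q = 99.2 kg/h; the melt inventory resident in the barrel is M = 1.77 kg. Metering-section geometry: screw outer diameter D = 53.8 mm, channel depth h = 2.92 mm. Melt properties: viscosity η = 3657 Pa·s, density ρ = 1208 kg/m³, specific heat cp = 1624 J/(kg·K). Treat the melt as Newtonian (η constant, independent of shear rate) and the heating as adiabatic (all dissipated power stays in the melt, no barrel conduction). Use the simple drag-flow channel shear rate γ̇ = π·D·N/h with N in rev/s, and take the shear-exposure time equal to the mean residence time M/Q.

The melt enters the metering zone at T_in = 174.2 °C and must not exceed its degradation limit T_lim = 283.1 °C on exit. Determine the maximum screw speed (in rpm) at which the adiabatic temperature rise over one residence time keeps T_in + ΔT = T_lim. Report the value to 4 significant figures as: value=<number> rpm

value=31.26 rpm

Q_s = Q / 3600 = 99.2 / 3600 = 0.0275556 kg/s
Mean residence time: t_res = M/Q_s = 1.77 kg / 0.0275556 kg/s = 64.2339 s
Convert to metres: D = 0.0538 m, h = 0.00292 m
ΔT_a = T_lim − T_in = 283.1 − 174.2 = 108.9 K
γ̇_max² = ΔT_a·ρ·cp / (η·t_res) = [108.9 × 1208 × 1624] / [3657 × 64.2339] = 909.477 s⁻²
Take the square root: γ̇_max = √(909.477) = 30.1575 s⁻¹
Solve γ̇ = πDN/h for N: N_max = γ̇_max·h/(π·D) = 30.1575 × 0.00292 / (π × 0.0538) = 0.521011 rev/s = 31.2606 rpm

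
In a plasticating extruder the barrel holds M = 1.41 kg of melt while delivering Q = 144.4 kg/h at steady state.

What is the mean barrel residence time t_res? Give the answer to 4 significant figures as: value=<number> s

value=35.15 s

Q_s = Q / 3600 = 144.4 / 3600 = 0.0401111 kg/s
t_res = M / Q_s = 1.41 ÷ 0.0401111 = 35.1524 s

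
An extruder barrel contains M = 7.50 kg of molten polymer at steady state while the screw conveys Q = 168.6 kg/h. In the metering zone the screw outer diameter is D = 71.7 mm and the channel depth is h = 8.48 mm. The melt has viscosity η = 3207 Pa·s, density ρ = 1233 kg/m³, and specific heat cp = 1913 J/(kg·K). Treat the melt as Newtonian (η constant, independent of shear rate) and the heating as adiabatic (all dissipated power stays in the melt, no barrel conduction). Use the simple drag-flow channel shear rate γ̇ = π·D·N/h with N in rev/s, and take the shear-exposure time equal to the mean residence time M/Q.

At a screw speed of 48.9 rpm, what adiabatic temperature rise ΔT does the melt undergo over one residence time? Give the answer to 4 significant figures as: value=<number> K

value=102.0 K

Throughput in SI: Q_s = 168.6 kg/h ÷ 3600 s/h = 0.0468333 kg/s
t_res = M / Q_s = 7.50 ÷ 0.0468333 = 160.142 s
Convert to SI: D = 0.0717 m, h = 0.00848 m, N = 48.9/60 = 0.815 rev/s
γ̇ = π·D·N / h = π · 0.0717 · 0.815 / 0.00848 = 21.6486 s⁻¹
Adiabatic rise: ΔT = η γ̇² t_res / (ρ cp) = 3207·(21.6486)²·160.142 / (1233·1913) = 102.044 K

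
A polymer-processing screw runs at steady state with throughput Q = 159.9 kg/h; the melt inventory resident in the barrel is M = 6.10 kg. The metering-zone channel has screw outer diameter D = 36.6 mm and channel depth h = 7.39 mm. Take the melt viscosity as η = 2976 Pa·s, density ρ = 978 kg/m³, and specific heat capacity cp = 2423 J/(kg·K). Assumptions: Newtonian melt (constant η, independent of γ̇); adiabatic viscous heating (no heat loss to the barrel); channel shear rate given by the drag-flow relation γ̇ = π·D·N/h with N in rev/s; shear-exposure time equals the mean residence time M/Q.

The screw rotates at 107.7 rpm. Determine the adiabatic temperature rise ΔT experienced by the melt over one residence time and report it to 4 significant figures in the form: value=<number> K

value=134.5 K

Throughput in SI: Q_s = 159.9 kg/h ÷ 3600 s/h = 0.0444167 kg/s
Mean residence time: t_res = M/Q_s = 6.10 kg / 0.0444167 kg/s = 137.336 s
Geometry in metres: D = 36.6 mm → 0.0366 m, h = 7.39 mm → 0.00739 m; screw speed N = 107.7 rpm = 1.795 rev/s
γ̇ = π·D·N / h = π · 0.0366 · 1.795 / 0.00739 = 27.9287 s⁻¹
ΔT = η·γ̇²·t_res/(ρ·cp) = [2976 × 27.9287² × 137.336] / [978 × 2423] = 134.532 K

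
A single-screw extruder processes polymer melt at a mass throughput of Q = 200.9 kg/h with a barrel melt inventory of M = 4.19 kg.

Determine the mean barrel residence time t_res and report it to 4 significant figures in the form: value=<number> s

Throughput in SI: Q_s = 200.9 kg/h ÷ 3600 s/h = 0.0558056 kg/s
t_res = M / Q_s = 4.19 ÷ 0.0558056 = 75.0821 s

value=75.08 s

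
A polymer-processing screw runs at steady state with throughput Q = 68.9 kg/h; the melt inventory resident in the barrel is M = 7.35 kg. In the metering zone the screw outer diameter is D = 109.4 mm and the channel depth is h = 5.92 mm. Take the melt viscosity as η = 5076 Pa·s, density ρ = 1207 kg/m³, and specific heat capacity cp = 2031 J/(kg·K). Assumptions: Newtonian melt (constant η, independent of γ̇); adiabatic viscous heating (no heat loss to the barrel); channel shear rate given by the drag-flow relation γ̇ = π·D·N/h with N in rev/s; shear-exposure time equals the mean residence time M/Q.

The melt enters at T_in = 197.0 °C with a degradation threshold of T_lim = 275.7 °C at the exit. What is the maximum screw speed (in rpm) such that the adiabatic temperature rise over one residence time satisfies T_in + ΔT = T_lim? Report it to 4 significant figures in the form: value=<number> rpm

value=10.28 rpm

Throughput in SI: Q_s = 68.9 kg/h ÷ 3600 s/h = 0.0191389 kg/s
t_res = M / Q_s = 7.35 ÷ 0.0191389 = 384.035 s
Geometry in SI: D = 109.4 mm → 0.1094 m, h = 5.92 mm → 0.00592 m
ΔT_a = T_lim − T_in = 275.7 °C − 197.0 °C = 78.7 K
Invert ΔT = ηγ̇²t_res/(ρcp) for γ̇: γ̇_max² = ΔT_a ρ cp / (η t_res) = 78.7·1207·2031 / (5076·384.035) = 98.9691 s⁻²
γ̇_max = √98.9691 = 9.94832 s⁻¹
N_max = γ̇_max·h / (π·D) = 9.94832 · 0.00592 / (π · 0.1094) = 0.171358 rev/s = 10.2815 rpm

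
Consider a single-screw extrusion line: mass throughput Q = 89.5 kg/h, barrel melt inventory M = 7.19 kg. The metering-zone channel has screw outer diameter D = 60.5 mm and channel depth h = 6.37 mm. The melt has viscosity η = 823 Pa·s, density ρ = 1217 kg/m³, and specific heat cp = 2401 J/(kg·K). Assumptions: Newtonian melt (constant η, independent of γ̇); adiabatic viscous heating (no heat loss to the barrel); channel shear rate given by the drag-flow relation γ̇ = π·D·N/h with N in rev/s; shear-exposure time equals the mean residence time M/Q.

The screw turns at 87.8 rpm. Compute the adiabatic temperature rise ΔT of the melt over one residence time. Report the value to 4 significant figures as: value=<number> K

Throughput in SI: Q_s = 89.5 kg/h ÷ 3600 s/h = 0.0248611 kg/s
t_res = M / Q_s = 7.19 ÷ 0.0248611 = 289.207 s
Convert to SI: D = 0.0605 m, h = 0.00637 m, N = 87.8/60 = 1.46333 rev/s
γ̇ = π·D·N / h = π · 0.0605 · 1.46333 / 0.00637 = 43.6625 s⁻¹
ΔT = η·γ̇²·t_res/(ρ·cp) = [823 × 43.6625² × 289.207] / [1217 × 2401] = 155.29 K

value=155.3 K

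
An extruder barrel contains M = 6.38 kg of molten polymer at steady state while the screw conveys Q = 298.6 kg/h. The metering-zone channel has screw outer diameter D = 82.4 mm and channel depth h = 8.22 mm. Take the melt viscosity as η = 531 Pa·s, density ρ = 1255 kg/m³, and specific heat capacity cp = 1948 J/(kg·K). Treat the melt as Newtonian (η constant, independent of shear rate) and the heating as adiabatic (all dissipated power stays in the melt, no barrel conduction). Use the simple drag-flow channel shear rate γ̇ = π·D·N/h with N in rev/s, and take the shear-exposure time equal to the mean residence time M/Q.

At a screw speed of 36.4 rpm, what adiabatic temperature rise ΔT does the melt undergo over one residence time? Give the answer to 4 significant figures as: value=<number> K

value=6.098 K

Throughput in SI: Q_s = 298.6 kg/h ÷ 3600 s/h = 0.0829444 kg/s
t_res = M / Q_s = 6.38 ÷ 0.0829444 = 76.919 s
Convert to SI: D = 0.0824 m, h = 0.00822 m, N = 36.4/60 = 0.606667 rev/s
Shear rate: γ̇ = πDN/h = π·0.0824·0.606667/0.00822 = 19.1054 s⁻¹
Adiabatic rise: ΔT = η γ̇² t_res / (ρ cp) = 531·(19.1054)²·76.919 / (1255·1948) = 6.09826 K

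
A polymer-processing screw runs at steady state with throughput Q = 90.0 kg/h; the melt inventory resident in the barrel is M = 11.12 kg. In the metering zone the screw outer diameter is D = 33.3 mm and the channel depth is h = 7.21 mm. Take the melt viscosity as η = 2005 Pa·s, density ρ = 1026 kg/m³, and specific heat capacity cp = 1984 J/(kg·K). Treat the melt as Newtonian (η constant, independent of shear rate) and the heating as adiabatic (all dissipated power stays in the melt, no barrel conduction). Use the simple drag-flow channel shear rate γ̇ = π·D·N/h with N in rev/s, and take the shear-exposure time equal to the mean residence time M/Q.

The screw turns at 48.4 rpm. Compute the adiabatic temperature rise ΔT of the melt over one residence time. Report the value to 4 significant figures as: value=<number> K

value=60.02 K

Q_s = Q / 3600 = 90.0 / 3600 = 0.025 kg/s
t_res = M / Q_s = 11.12 ÷ 0.025 = 444.8 s
D = 33.3 mm = 0.0333 m;  h = 7.21 mm = 0.00721 m;  N = 48.4 rpm / 60 = 0.806667 rev/s
Shear rate: γ̇ = πDN/h = π·0.0333·0.806667/0.00721 = 11.7045 s⁻¹
ΔT = η·γ̇²·t_res/(ρ·cp) = [2005 × 11.7045² × 444.8] / [1026 × 1984] = 60.02 K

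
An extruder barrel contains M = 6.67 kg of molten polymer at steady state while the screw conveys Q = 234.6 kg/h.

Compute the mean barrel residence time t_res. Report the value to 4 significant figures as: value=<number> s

Throughput in SI: Q_s = 234.6 kg/h ÷ 3600 s/h = 0.0651667 kg/s
t_res = M / Q_s = 6.67 ÷ 0.0651667 = 102.353 s

value=102.4 s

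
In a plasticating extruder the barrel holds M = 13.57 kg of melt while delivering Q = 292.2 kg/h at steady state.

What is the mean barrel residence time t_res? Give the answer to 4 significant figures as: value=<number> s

value=167.2 s

Throughput in SI: Q_s = 292.2 kg/h ÷ 3600 s/h = 0.0811667 kg/s
Mean residence time: t_res = M/Q_s = 13.57 kg / 0.0811667 kg/s = 167.187 s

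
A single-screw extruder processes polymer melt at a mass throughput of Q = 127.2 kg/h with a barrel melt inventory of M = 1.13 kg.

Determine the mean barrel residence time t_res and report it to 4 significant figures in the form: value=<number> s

Convert throughput: Q = 127.2 kg/h = 127.2/3600 = 0.0353333 kg/s
t_res = M / Q_s = 1.13 ÷ 0.0353333 = 31.9811 s

value=31.98 s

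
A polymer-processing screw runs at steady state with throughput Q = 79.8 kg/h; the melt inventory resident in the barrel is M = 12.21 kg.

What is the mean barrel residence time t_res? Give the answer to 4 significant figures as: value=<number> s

value=550.8 s

Q_s = Q / 3600 = 79.8 / 3600 = 0.0221667 kg/s
Mean residence time: t_res = M/Q_s = 12.21 kg / 0.0221667 kg/s = 550.827 s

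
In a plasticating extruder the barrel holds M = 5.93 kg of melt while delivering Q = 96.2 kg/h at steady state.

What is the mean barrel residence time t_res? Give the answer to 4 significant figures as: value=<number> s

Throughput in SI: Q_s = 96.2 kg/h ÷ 3600 s/h = 0.0267222 kg/s
Mean residence time: t_res = M/Q_s = 5.93 kg / 0.0267222 kg/s = 221.913 s

value=221.9 s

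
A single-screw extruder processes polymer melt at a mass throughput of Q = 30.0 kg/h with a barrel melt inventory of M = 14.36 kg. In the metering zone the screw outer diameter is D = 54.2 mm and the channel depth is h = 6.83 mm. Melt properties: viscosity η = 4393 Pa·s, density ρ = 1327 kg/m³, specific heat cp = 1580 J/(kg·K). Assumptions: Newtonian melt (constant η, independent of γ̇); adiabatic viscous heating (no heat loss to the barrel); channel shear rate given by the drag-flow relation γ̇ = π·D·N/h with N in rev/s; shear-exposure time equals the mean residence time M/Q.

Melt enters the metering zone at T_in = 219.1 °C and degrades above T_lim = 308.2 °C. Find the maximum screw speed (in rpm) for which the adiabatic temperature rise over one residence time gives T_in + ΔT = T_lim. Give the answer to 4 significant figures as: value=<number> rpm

value=11.96 rpm

Q_s = Q / 3600 = 30.0 / 3600 = 0.00833333 kg/s
t_res = M / Q_s = 14.36 ÷ 0.00833333 = 1723.2 s
Convert to metres: D = 0.0542 m, h = 0.00683 m
ΔT_a = T_lim − T_in = 308.2 °C − 219.1 °C = 89.1 K
γ̇_max² = ΔT_a·ρ·cp/(η·t_res) = 89.1·1327·1580/(4393·1723.2) = 24.6779 s⁻²
γ̇_max = √24.6779 = 4.96769 s⁻¹
N_max = γ̇_max·h / (π·D) = 4.96769 · 0.00683 / (π · 0.0542) = 0.199263 rev/s = 11.9558 rpm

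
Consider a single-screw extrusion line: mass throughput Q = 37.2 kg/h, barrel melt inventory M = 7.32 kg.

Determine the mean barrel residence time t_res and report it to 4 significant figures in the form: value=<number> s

value=708.4 s

Convert throughput: Q = 37.2 kg/h = 37.2/3600 = 0.0103333 kg/s
t_res = M / Q_s = 7.32 / 0.0103333 = 708.387 s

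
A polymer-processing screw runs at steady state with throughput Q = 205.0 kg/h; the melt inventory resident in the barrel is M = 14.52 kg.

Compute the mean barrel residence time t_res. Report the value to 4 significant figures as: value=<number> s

value=255.0 s

Throughput in SI: Q_s = 205.0 kg/h ÷ 3600 s/h = 0.0569444 kg/s
t_res = M / Q_s = 14.52 ÷ 0.0569444 = 254.985 s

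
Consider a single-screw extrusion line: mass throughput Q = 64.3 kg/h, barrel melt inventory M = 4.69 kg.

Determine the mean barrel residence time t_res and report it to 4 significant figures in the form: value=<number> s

Q_s = Q / 3600 = 64.3 / 3600 = 0.0178611 kg/s
Mean residence time: t_res = M/Q_s = 4.69 kg / 0.0178611 kg/s = 262.582 s

value=262.6 s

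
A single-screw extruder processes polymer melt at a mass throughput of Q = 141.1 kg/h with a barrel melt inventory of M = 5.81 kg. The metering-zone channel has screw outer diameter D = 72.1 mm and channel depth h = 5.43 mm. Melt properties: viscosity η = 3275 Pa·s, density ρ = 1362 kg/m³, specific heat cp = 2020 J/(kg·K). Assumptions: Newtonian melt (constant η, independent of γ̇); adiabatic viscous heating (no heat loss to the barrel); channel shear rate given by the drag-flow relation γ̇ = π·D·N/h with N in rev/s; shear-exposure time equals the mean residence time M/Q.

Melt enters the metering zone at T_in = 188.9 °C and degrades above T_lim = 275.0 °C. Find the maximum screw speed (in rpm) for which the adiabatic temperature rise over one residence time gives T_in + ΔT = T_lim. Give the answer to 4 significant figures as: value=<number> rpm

Convert throughput: Q = 141.1 kg/h = 141.1/3600 = 0.0391944 kg/s
t_res = M / Q_s = 5.81 / 0.0391944 = 148.235 s
Convert to metres: D = 0.0721 m, h = 0.00543 m
ΔT_a = T_lim − T_in = 275.0 − 188.9 = 86.1 K
γ̇_max² = ΔT_a·ρ·cp/(η·t_res) = 86.1·1362·2020/(3275·148.235) = 487.943 s⁻²
Take the square root: γ̇_max = √(487.943) = 22.0894 s⁻¹
Solve γ̇ = πDN/h for N: N_max = γ̇_max·h/(π·D) = 22.0894 × 0.00543 / (π × 0.0721) = 0.52954 rev/s = 31.7724 rpm

value=31.77 rpm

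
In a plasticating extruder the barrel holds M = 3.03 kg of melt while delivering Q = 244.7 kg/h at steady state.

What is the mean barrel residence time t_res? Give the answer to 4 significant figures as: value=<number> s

value=44.58 s

Q_s = Q / 3600 = 244.7 / 3600 = 0.0679722 kg/s
t_res = M / Q_s = 3.03 / 0.0679722 = 44.577 s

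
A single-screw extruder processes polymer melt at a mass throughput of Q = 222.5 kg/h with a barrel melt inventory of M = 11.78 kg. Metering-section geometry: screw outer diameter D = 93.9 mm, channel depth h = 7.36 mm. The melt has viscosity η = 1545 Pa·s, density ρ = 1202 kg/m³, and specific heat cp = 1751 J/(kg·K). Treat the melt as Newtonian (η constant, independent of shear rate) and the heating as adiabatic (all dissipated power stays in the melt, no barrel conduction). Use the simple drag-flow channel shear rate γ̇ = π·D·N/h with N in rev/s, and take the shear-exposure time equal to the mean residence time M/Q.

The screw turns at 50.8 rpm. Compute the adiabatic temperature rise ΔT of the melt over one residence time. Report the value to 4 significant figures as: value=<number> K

Q_s = Q / 3600 = 222.5 / 3600 = 0.0618056 kg/s
Mean residence time: t_res = M/Q_s = 11.78 kg / 0.0618056 kg/s = 190.598 s
D = 93.9 mm = 0.0939 m;  h = 7.36 mm = 0.00736 m;  N = 50.8 rpm / 60 = 0.846667 rev/s
γ̇ = π·D·N / h = π · 0.0939 · 0.846667 / 0.00736 = 33.9352 s⁻¹
ΔT = η·γ̇²·t_res/(ρ·cp) = [1545 × 33.9352² × 190.598] / [1202 × 1751] = 161.122 K

value=161.1 K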